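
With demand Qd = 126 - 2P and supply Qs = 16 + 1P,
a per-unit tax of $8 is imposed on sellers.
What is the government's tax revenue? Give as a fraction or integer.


With tax on sellers, new supply: Qs' = 16 + 1(P - 8)
= 8 + 1P
New equilibrium quantity:
Q_new = 142/3
Tax revenue = tax * Q_new = 8 * 142/3 = 1136/3

1136/3


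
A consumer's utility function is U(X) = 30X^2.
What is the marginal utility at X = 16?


MU = dU/dX = 30*2*X^(2-1)
MU = 60*X^1
At X = 16:
MU = 60 * 16^1
MU = 60 * 16 = 960

960


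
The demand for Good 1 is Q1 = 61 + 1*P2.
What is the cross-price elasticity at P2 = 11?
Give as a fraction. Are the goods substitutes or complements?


dQ1/dP2 = 1
At P2 = 11: Q1 = 61 + 1*11 = 72
Exy = (dQ1/dP2)(P2/Q1) = 1 * 11 / 72 = 11/72
Since Exy > 0, the goods are substitutes.

11/72 (substitutes)


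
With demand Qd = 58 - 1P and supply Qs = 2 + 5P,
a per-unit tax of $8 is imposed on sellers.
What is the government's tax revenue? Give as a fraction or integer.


With tax on sellers, new supply: Qs' = 2 + 5(P - 8)
= 5P - 38
New equilibrium quantity:
Q_new = 42
Tax revenue = tax * Q_new = 8 * 42 = 336

336


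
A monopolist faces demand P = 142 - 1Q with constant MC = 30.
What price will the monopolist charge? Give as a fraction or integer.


MR = 142 - 2Q
Set MR = MC: 142 - 2Q = 30
Q* = 56
Substitute into demand:
P* = 142 - 1*56 = 86

86


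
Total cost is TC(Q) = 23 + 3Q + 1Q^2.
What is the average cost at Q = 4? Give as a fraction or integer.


TC(4) = 23 + 3*4 + 1*4^2
TC(4) = 23 + 12 + 16 = 51
AC = TC/Q = 51/4 = 51/4

51/4


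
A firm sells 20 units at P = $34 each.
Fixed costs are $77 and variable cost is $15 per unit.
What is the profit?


Total Revenue = P * Q = 34 * 20 = $680
Total Cost = FC + VC*Q = 77 + 15*20 = $377
Profit = TR - TC = 680 - 377 = $303

$303


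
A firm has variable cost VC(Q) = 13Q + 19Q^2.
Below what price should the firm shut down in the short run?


AVC(Q) = VC(Q)/Q = 13 + 19Q
AVC is increasing in Q, so minimum AVC is at Q -> 0+.
Min AVC = 13
The firm should shut down if P < 13.

13


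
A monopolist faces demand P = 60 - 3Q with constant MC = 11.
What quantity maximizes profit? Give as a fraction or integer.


TR = P*Q = (60 - 3Q)Q = 60Q - 3Q^2
MR = dTR/dQ = 60 - 6Q
Set MR = MC:
60 - 6Q = 11
49 = 6Q
Q* = 49/6 = 49/6

49/6


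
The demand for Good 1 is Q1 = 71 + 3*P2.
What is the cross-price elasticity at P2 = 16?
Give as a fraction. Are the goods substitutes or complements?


dQ1/dP2 = 3
At P2 = 16: Q1 = 71 + 3*16 = 119
Exy = (dQ1/dP2)(P2/Q1) = 3 * 16 / 119 = 48/119
Since Exy > 0, the goods are substitutes.

48/119 (substitutes)


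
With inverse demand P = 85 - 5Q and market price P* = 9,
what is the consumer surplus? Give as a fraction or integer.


Maximum willingness to pay (at Q=0): P_max = 85
Quantity demanded at P* = 9:
Q* = (85 - 9)/5 = 76/5
CS = (1/2) * Q* * (P_max - P*)
CS = (1/2) * 76/5 * (85 - 9)
CS = (1/2) * 76/5 * 76 = 2888/5

2888/5


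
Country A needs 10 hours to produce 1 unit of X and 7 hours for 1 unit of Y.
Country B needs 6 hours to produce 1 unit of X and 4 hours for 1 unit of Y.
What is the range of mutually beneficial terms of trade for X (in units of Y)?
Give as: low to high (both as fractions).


Opportunity cost of X for Country A = hours_X / hours_Y = 10/7 = 10/7 units of Y
Opportunity cost of X for Country B = hours_X / hours_Y = 6/4 = 3/2 units of Y
Terms of trade must be between the two opportunity costs.
Range: 10/7 to 3/2

10/7 to 3/2


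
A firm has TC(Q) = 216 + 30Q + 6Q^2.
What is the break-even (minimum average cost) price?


AC(Q) = 216/Q + 30 + 6Q
To minimize: dAC/dQ = -216/Q^2 + 6 = 0
Q^2 = 216/6 = 36
Q* = 6
Min AC = 216/6 + 30 + 6*6
Min AC = 36 + 30 + 36 = 102

102


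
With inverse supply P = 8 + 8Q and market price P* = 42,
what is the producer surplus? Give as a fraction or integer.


Minimum supply price (at Q=0): P_min = 8
Quantity supplied at P* = 42:
Q* = (42 - 8)/8 = 17/4
PS = (1/2) * Q* * (P* - P_min)
PS = (1/2) * 17/4 * (42 - 8)
PS = (1/2) * 17/4 * 34 = 289/4

289/4


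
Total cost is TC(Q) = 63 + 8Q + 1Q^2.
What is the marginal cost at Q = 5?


MC = dTC/dQ = 8 + 2*1*Q
At Q = 5:
MC = 8 + 2*5
MC = 8 + 10 = 18

18


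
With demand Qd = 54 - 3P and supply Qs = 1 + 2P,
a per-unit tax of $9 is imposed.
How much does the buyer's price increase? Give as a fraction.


With a per-unit tax, the buyer's price increase depends on relative slopes.
Supply slope: d = 2, Demand slope: b = 3
Buyer's price increase = d * tax / (b + d)
= 2 * 9 / (3 + 2)
= 18 / 5 = 18/5

18/5


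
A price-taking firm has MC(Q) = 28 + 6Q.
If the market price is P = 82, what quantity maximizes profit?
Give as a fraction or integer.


In perfect competition, profit is maximized where P = MC.
82 = 28 + 6Q
54 = 6Q
Q* = 54/6 = 9

9


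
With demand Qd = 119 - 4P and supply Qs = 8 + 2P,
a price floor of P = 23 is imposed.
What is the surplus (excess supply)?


At P = 23:
Qd = 119 - 4*23 = 27
Qs = 8 + 2*23 = 54
Surplus = Qs - Qd = 54 - 27 = 27

27


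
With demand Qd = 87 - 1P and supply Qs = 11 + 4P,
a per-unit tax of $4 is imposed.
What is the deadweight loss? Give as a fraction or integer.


Pre-tax equilibrium quantity: Q* = 359/5
Post-tax equilibrium quantity: Q_tax = 343/5
Reduction in quantity: Q* - Q_tax = 16/5
DWL = (1/2) * tax * (Q* - Q_tax)
DWL = (1/2) * 4 * 16/5 = 32/5

32/5


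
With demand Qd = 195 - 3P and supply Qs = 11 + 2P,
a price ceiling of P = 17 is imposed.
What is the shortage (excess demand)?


At P = 17:
Qd = 195 - 3*17 = 144
Qs = 11 + 2*17 = 45
Shortage = Qd - Qs = 144 - 45 = 99

99


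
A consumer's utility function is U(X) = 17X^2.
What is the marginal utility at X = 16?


MU = dU/dX = 17*2*X^(2-1)
MU = 34*X^1
At X = 16:
MU = 34 * 16^1
MU = 34 * 16 = 544

544


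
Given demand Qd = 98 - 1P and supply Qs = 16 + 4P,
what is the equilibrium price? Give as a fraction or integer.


At equilibrium, Qd = Qs.
98 - 1P = 16 + 4P
98 - 16 = 1P + 4P
82 = 5P
P* = 82/5 = 82/5

82/5


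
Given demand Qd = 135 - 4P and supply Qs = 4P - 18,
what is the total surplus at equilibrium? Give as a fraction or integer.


Find equilibrium: 135 - 4P = 4P - 18
135 + 18 = 8P
P* = 153/8 = 153/8
Q* = 4*153/8 - 18 = 117/2
Inverse demand: P = 135/4 - Q/4, so P_max = 135/4
Inverse supply: P = 9/2 + Q/4, so P_min = 9/2
CS = (1/2) * 117/2 * (135/4 - 153/8) = 13689/32
PS = (1/2) * 117/2 * (153/8 - 9/2) = 13689/32
TS = CS + PS = 13689/32 + 13689/32 = 13689/16

13689/16


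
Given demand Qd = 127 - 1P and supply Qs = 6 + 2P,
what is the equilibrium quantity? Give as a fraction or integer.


First find equilibrium price:
127 - 1P = 6 + 2P
P* = 121/3 = 121/3
Then substitute into demand:
Q* = 127 - 1 * 121/3 = 260/3

260/3


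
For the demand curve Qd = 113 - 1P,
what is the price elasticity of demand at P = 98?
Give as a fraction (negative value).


dQ/dP = -1
At P = 98: Q = 113 - 1*98 = 15
E = (dQ/dP)(P/Q) = (-1)(98/15) = -98/15

-98/15


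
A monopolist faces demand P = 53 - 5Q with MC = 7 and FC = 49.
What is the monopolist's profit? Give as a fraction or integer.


MR = MC: 53 - 10Q = 7
Q* = 23/5
P* = 53 - 5*23/5 = 30
Profit = (P* - MC)*Q* - FC
= (30 - 7)*23/5 - 49
= 23*23/5 - 49
= 529/5 - 49 = 284/5

284/5


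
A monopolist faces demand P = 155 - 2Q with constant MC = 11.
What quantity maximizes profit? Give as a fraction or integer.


TR = P*Q = (155 - 2Q)Q = 155Q - 2Q^2
MR = dTR/dQ = 155 - 4Q
Set MR = MC:
155 - 4Q = 11
144 = 4Q
Q* = 144/4 = 36

36


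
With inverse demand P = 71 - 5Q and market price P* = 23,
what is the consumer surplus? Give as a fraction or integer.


Maximum willingness to pay (at Q=0): P_max = 71
Quantity demanded at P* = 23:
Q* = (71 - 23)/5 = 48/5
CS = (1/2) * Q* * (P_max - P*)
CS = (1/2) * 48/5 * (71 - 23)
CS = (1/2) * 48/5 * 48 = 1152/5

1152/5


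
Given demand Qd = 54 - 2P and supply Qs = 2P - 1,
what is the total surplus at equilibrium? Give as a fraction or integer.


Find equilibrium: 54 - 2P = 2P - 1
54 + 1 = 4P
P* = 55/4 = 55/4
Q* = 2*55/4 - 1 = 53/2
Inverse demand: P = 27 - Q/2, so P_max = 27
Inverse supply: P = 1/2 + Q/2, so P_min = 1/2
CS = (1/2) * 53/2 * (27 - 55/4) = 2809/16
PS = (1/2) * 53/2 * (55/4 - 1/2) = 2809/16
TS = CS + PS = 2809/16 + 2809/16 = 2809/8

2809/8


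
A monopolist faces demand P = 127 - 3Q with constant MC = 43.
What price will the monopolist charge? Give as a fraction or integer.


MR = 127 - 6Q
Set MR = MC: 127 - 6Q = 43
Q* = 14
Substitute into demand:
P* = 127 - 3*14 = 85

85


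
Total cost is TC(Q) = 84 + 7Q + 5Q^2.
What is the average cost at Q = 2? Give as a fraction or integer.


TC(2) = 84 + 7*2 + 5*2^2
TC(2) = 84 + 14 + 20 = 118
AC = TC/Q = 118/2 = 59

59


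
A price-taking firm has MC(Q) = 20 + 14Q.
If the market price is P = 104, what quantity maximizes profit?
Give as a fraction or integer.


In perfect competition, profit is maximized where P = MC.
104 = 20 + 14Q
84 = 14Q
Q* = 84/14 = 6

6


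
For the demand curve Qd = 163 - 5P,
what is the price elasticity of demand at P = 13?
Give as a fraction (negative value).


dQ/dP = -5
At P = 13: Q = 163 - 5*13 = 98
E = (dQ/dP)(P/Q) = (-5)(13/98) = -65/98

-65/98


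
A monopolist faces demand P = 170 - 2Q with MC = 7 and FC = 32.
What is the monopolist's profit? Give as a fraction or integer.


MR = MC: 170 - 4Q = 7
Q* = 163/4
P* = 170 - 2*163/4 = 177/2
Profit = (P* - MC)*Q* - FC
= (177/2 - 7)*163/4 - 32
= 163/2*163/4 - 32
= 26569/8 - 32 = 26313/8

26313/8


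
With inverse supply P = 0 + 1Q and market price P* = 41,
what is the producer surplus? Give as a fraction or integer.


Minimum supply price (at Q=0): P_min = 0
Quantity supplied at P* = 41:
Q* = (41 - 0)/1 = 41
PS = (1/2) * Q* * (P* - P_min)
PS = (1/2) * 41 * (41 - 0)
PS = (1/2) * 41 * 41 = 1681/2

1681/2


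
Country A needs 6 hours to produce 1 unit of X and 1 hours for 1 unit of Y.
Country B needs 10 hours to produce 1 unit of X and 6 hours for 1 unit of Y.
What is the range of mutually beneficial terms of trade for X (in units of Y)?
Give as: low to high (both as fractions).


Opportunity cost of X for Country A = hours_X / hours_Y = 6/1 = 6 units of Y
Opportunity cost of X for Country B = hours_X / hours_Y = 10/6 = 5/3 units of Y
Terms of trade must be between the two opportunity costs.
Range: 5/3 to 6

5/3 to 6


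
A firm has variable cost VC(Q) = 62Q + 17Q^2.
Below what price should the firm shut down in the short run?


AVC(Q) = VC(Q)/Q = 62 + 17Q
AVC is increasing in Q, so minimum AVC is at Q -> 0+.
Min AVC = 62
The firm should shut down if P < 62.

62


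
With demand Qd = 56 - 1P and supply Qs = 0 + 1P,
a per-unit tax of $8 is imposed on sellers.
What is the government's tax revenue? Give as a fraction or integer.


With tax on sellers, new supply: Qs' = 0 + 1(P - 8)
= 1P - 8
New equilibrium quantity:
Q_new = 24
Tax revenue = tax * Q_new = 8 * 24 = 192

192


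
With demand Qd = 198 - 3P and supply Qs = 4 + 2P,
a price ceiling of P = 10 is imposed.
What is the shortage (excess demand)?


At P = 10:
Qd = 198 - 3*10 = 168
Qs = 4 + 2*10 = 24
Shortage = Qd - Qs = 168 - 24 = 144

144


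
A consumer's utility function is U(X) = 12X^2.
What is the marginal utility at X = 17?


MU = dU/dX = 12*2*X^(2-1)
MU = 24*X^1
At X = 17:
MU = 24 * 17^1
MU = 24 * 17 = 408

408


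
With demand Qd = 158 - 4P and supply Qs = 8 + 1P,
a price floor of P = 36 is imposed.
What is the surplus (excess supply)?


At P = 36:
Qd = 158 - 4*36 = 14
Qs = 8 + 1*36 = 44
Surplus = Qs - Qd = 44 - 14 = 30

30


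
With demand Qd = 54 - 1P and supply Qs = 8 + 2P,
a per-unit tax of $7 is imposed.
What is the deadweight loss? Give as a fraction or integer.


Pre-tax equilibrium quantity: Q* = 116/3
Post-tax equilibrium quantity: Q_tax = 34
Reduction in quantity: Q* - Q_tax = 14/3
DWL = (1/2) * tax * (Q* - Q_tax)
DWL = (1/2) * 7 * 14/3 = 49/3

49/3


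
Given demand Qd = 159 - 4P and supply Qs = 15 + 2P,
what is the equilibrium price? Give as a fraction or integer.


At equilibrium, Qd = Qs.
159 - 4P = 15 + 2P
159 - 15 = 4P + 2P
144 = 6P
P* = 144/6 = 24

24


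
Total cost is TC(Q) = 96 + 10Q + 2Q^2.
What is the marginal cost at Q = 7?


MC = dTC/dQ = 10 + 2*2*Q
At Q = 7:
MC = 10 + 4*7
MC = 10 + 28 = 38

38


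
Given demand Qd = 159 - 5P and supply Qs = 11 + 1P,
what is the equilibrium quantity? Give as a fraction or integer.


First find equilibrium price:
159 - 5P = 11 + 1P
P* = 148/6 = 74/3
Then substitute into demand:
Q* = 159 - 5 * 74/3 = 107/3

107/3


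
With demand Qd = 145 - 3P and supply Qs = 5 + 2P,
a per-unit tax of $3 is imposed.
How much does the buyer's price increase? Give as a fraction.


With a per-unit tax, the buyer's price increase depends on relative slopes.
Supply slope: d = 2, Demand slope: b = 3
Buyer's price increase = d * tax / (b + d)
= 2 * 3 / (3 + 2)
= 6 / 5 = 6/5

6/5


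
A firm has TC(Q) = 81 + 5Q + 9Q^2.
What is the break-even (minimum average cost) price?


AC(Q) = 81/Q + 5 + 9Q
To minimize: dAC/dQ = -81/Q^2 + 9 = 0
Q^2 = 81/9 = 9
Q* = 3
Min AC = 81/3 + 5 + 9*3
Min AC = 27 + 5 + 27 = 59

59


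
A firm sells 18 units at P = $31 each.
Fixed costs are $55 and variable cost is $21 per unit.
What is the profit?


Total Revenue = P * Q = 31 * 18 = $558
Total Cost = FC + VC*Q = 55 + 21*18 = $433
Profit = TR - TC = 558 - 433 = $125

$125


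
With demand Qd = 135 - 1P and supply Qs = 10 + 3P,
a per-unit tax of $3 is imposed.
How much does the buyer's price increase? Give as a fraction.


With a per-unit tax, the buyer's price increase depends on relative slopes.
Supply slope: d = 3, Demand slope: b = 1
Buyer's price increase = d * tax / (b + d)
= 3 * 3 / (1 + 3)
= 9 / 4 = 9/4

9/4


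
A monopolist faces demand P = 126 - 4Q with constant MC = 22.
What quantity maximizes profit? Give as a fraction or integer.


TR = P*Q = (126 - 4Q)Q = 126Q - 4Q^2
MR = dTR/dQ = 126 - 8Q
Set MR = MC:
126 - 8Q = 22
104 = 8Q
Q* = 104/8 = 13

13


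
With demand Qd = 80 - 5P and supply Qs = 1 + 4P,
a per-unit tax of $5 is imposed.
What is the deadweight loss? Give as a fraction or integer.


Pre-tax equilibrium quantity: Q* = 325/9
Post-tax equilibrium quantity: Q_tax = 25
Reduction in quantity: Q* - Q_tax = 100/9
DWL = (1/2) * tax * (Q* - Q_tax)
DWL = (1/2) * 5 * 100/9 = 250/9

250/9


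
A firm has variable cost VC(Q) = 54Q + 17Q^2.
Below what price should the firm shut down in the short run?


AVC(Q) = VC(Q)/Q = 54 + 17Q
AVC is increasing in Q, so minimum AVC is at Q -> 0+.
Min AVC = 54
The firm should shut down if P < 54.

54


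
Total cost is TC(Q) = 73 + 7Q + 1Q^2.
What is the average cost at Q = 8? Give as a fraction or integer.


TC(8) = 73 + 7*8 + 1*8^2
TC(8) = 73 + 56 + 64 = 193
AC = TC/Q = 193/8 = 193/8

193/8


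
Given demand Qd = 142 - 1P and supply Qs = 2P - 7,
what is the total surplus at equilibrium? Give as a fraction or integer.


Find equilibrium: 142 - 1P = 2P - 7
142 + 7 = 3P
P* = 149/3 = 149/3
Q* = 2*149/3 - 7 = 277/3
Inverse demand: P = 142 - Q/1, so P_max = 142
Inverse supply: P = 7/2 + Q/2, so P_min = 7/2
CS = (1/2) * 277/3 * (142 - 149/3) = 76729/18
PS = (1/2) * 277/3 * (149/3 - 7/2) = 76729/36
TS = CS + PS = 76729/18 + 76729/36 = 76729/12

76729/12


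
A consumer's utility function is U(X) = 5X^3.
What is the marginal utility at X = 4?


MU = dU/dX = 5*3*X^(3-1)
MU = 15*X^2
At X = 4:
MU = 15 * 4^2
MU = 15 * 16 = 240

240


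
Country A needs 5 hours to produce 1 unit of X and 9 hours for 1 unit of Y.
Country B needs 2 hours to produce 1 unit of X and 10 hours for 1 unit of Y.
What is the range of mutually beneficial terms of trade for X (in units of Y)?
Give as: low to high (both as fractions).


Opportunity cost of X for Country A = hours_X / hours_Y = 5/9 = 5/9 units of Y
Opportunity cost of X for Country B = hours_X / hours_Y = 2/10 = 1/5 units of Y
Terms of trade must be between the two opportunity costs.
Range: 1/5 to 5/9

1/5 to 5/9


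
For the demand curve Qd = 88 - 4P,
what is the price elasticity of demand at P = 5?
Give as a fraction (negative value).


dQ/dP = -4
At P = 5: Q = 88 - 4*5 = 68
E = (dQ/dP)(P/Q) = (-4)(5/68) = -5/17

-5/17


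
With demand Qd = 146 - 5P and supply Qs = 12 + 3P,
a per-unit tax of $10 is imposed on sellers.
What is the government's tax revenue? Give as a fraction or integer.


With tax on sellers, new supply: Qs' = 12 + 3(P - 10)
= 3P - 18
New equilibrium quantity:
Q_new = 87/2
Tax revenue = tax * Q_new = 10 * 87/2 = 435

435


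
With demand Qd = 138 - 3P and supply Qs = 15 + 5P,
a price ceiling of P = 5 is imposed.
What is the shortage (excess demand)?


At P = 5:
Qd = 138 - 3*5 = 123
Qs = 15 + 5*5 = 40
Shortage = Qd - Qs = 123 - 40 = 83

83


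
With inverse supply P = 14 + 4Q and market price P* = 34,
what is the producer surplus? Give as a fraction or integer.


Minimum supply price (at Q=0): P_min = 14
Quantity supplied at P* = 34:
Q* = (34 - 14)/4 = 5
PS = (1/2) * Q* * (P* - P_min)
PS = (1/2) * 5 * (34 - 14)
PS = (1/2) * 5 * 20 = 50

50


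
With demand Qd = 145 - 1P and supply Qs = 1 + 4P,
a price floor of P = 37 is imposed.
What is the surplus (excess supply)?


At P = 37:
Qd = 145 - 1*37 = 108
Qs = 1 + 4*37 = 149
Surplus = Qs - Qd = 149 - 108 = 41

41


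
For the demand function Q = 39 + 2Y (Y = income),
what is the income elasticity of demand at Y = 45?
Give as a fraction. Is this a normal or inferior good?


dQ/dY = 2
At Y = 45: Q = 39 + 2*45 = 129
Ey = (dQ/dY)(Y/Q) = 2 * 45 / 129 = 30/43
Since Ey > 0, this is a normal good.

30/43 (normal good)


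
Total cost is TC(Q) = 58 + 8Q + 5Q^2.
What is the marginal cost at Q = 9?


MC = dTC/dQ = 8 + 2*5*Q
At Q = 9:
MC = 8 + 10*9
MC = 8 + 90 = 98

98


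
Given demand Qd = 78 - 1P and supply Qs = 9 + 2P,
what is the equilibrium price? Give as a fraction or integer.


At equilibrium, Qd = Qs.
78 - 1P = 9 + 2P
78 - 9 = 1P + 2P
69 = 3P
P* = 69/3 = 23

23


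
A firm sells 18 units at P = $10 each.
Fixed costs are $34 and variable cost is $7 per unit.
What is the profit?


Total Revenue = P * Q = 10 * 18 = $180
Total Cost = FC + VC*Q = 34 + 7*18 = $160
Profit = TR - TC = 180 - 160 = $20

$20


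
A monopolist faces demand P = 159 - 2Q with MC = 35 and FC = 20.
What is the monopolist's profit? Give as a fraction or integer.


MR = MC: 159 - 4Q = 35
Q* = 31
P* = 159 - 2*31 = 97
Profit = (P* - MC)*Q* - FC
= (97 - 35)*31 - 20
= 62*31 - 20
= 1922 - 20 = 1902

1902


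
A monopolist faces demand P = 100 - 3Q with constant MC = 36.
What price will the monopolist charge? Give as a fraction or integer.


MR = 100 - 6Q
Set MR = MC: 100 - 6Q = 36
Q* = 32/3
Substitute into demand:
P* = 100 - 3*32/3 = 68

68


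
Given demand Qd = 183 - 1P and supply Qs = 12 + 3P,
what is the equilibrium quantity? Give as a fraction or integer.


First find equilibrium price:
183 - 1P = 12 + 3P
P* = 171/4 = 171/4
Then substitute into demand:
Q* = 183 - 1 * 171/4 = 561/4

561/4


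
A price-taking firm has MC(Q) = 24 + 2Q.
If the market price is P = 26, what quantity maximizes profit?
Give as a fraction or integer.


In perfect competition, profit is maximized where P = MC.
26 = 24 + 2Q
2 = 2Q
Q* = 2/2 = 1

1


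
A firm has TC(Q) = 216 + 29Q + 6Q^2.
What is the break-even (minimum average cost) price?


AC(Q) = 216/Q + 29 + 6Q
To minimize: dAC/dQ = -216/Q^2 + 6 = 0
Q^2 = 216/6 = 36
Q* = 6
Min AC = 216/6 + 29 + 6*6
Min AC = 36 + 29 + 36 = 101

101


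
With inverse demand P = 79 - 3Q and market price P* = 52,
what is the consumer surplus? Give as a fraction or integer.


Maximum willingness to pay (at Q=0): P_max = 79
Quantity demanded at P* = 52:
Q* = (79 - 52)/3 = 9
CS = (1/2) * Q* * (P_max - P*)
CS = (1/2) * 9 * (79 - 52)
CS = (1/2) * 9 * 27 = 243/2

243/2


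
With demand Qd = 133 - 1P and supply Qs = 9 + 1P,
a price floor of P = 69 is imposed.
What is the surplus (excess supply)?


At P = 69:
Qd = 133 - 1*69 = 64
Qs = 9 + 1*69 = 78
Surplus = Qs - Qd = 78 - 64 = 14

14


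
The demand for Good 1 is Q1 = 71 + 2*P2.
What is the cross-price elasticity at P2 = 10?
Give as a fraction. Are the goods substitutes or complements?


dQ1/dP2 = 2
At P2 = 10: Q1 = 71 + 2*10 = 91
Exy = (dQ1/dP2)(P2/Q1) = 2 * 10 / 91 = 20/91
Since Exy > 0, the goods are substitutes.

20/91 (substitutes)


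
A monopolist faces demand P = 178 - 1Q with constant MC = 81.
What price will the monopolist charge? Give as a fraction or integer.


MR = 178 - 2Q
Set MR = MC: 178 - 2Q = 81
Q* = 97/2
Substitute into demand:
P* = 178 - 1*97/2 = 259/2

259/2


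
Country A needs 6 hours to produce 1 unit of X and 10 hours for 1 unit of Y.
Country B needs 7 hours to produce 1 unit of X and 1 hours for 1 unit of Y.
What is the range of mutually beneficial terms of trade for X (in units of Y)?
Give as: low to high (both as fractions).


Opportunity cost of X for Country A = hours_X / hours_Y = 6/10 = 3/5 units of Y
Opportunity cost of X for Country B = hours_X / hours_Y = 7/1 = 7 units of Y
Terms of trade must be between the two opportunity costs.
Range: 3/5 to 7

3/5 to 7


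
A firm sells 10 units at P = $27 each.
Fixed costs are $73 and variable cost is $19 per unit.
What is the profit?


Total Revenue = P * Q = 27 * 10 = $270
Total Cost = FC + VC*Q = 73 + 19*10 = $263
Profit = TR - TC = 270 - 263 = $7

$7


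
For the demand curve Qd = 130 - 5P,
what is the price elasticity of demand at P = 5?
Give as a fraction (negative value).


dQ/dP = -5
At P = 5: Q = 130 - 5*5 = 105
E = (dQ/dP)(P/Q) = (-5)(5/105) = -5/21

-5/21


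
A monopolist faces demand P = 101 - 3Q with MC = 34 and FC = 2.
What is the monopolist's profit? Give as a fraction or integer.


MR = MC: 101 - 6Q = 34
Q* = 67/6
P* = 101 - 3*67/6 = 135/2
Profit = (P* - MC)*Q* - FC
= (135/2 - 34)*67/6 - 2
= 67/2*67/6 - 2
= 4489/12 - 2 = 4465/12

4465/12


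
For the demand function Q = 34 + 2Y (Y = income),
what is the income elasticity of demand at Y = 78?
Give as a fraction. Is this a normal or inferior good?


dQ/dY = 2
At Y = 78: Q = 34 + 2*78 = 190
Ey = (dQ/dY)(Y/Q) = 2 * 78 / 190 = 78/95
Since Ey > 0, this is a normal good.

78/95 (normal good)


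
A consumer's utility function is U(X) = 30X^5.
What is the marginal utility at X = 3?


MU = dU/dX = 30*5*X^(5-1)
MU = 150*X^4
At X = 3:
MU = 150 * 3^4
MU = 150 * 81 = 12150

12150


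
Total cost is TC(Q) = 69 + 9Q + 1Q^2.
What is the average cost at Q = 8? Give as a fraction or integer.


TC(8) = 69 + 9*8 + 1*8^2
TC(8) = 69 + 72 + 64 = 205
AC = TC/Q = 205/8 = 205/8

205/8


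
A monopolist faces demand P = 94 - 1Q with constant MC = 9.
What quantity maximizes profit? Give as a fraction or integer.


TR = P*Q = (94 - 1Q)Q = 94Q - 1Q^2
MR = dTR/dQ = 94 - 2Q
Set MR = MC:
94 - 2Q = 9
85 = 2Q
Q* = 85/2 = 85/2

85/2


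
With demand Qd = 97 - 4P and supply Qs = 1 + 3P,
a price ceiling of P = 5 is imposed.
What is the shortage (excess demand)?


At P = 5:
Qd = 97 - 4*5 = 77
Qs = 1 + 3*5 = 16
Shortage = Qd - Qs = 77 - 16 = 61

61


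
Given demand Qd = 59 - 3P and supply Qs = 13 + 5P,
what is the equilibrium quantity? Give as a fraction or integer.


First find equilibrium price:
59 - 3P = 13 + 5P
P* = 46/8 = 23/4
Then substitute into demand:
Q* = 59 - 3 * 23/4 = 167/4

167/4


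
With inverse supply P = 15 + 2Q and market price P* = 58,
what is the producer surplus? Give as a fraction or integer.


Minimum supply price (at Q=0): P_min = 15
Quantity supplied at P* = 58:
Q* = (58 - 15)/2 = 43/2
PS = (1/2) * Q* * (P* - P_min)
PS = (1/2) * 43/2 * (58 - 15)
PS = (1/2) * 43/2 * 43 = 1849/4

1849/4


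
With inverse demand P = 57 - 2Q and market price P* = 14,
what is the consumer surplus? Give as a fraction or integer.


Maximum willingness to pay (at Q=0): P_max = 57
Quantity demanded at P* = 14:
Q* = (57 - 14)/2 = 43/2
CS = (1/2) * Q* * (P_max - P*)
CS = (1/2) * 43/2 * (57 - 14)
CS = (1/2) * 43/2 * 43 = 1849/4

1849/4


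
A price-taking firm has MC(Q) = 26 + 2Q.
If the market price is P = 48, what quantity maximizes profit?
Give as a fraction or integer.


In perfect competition, profit is maximized where P = MC.
48 = 26 + 2Q
22 = 2Q
Q* = 22/2 = 11

11


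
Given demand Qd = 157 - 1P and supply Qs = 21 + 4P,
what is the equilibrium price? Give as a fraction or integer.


At equilibrium, Qd = Qs.
157 - 1P = 21 + 4P
157 - 21 = 1P + 4P
136 = 5P
P* = 136/5 = 136/5

136/5


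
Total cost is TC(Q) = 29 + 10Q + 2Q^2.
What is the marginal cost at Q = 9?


MC = dTC/dQ = 10 + 2*2*Q
At Q = 9:
MC = 10 + 4*9
MC = 10 + 36 = 46

46


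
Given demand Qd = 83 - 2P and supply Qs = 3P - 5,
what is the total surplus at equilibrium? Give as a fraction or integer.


Find equilibrium: 83 - 2P = 3P - 5
83 + 5 = 5P
P* = 88/5 = 88/5
Q* = 3*88/5 - 5 = 239/5
Inverse demand: P = 83/2 - Q/2, so P_max = 83/2
Inverse supply: P = 5/3 + Q/3, so P_min = 5/3
CS = (1/2) * 239/5 * (83/2 - 88/5) = 57121/100
PS = (1/2) * 239/5 * (88/5 - 5/3) = 57121/150
TS = CS + PS = 57121/100 + 57121/150 = 57121/60

57121/60


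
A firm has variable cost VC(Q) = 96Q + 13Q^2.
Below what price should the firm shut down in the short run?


AVC(Q) = VC(Q)/Q = 96 + 13Q
AVC is increasing in Q, so minimum AVC is at Q -> 0+.
Min AVC = 96
The firm should shut down if P < 96.

96


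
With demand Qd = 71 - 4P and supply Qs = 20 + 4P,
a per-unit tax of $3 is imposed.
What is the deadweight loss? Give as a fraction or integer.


Pre-tax equilibrium quantity: Q* = 91/2
Post-tax equilibrium quantity: Q_tax = 79/2
Reduction in quantity: Q* - Q_tax = 6
DWL = (1/2) * tax * (Q* - Q_tax)
DWL = (1/2) * 3 * 6 = 9

9


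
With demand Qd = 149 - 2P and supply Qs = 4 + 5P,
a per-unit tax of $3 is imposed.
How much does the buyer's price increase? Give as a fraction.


With a per-unit tax, the buyer's price increase depends on relative slopes.
Supply slope: d = 5, Demand slope: b = 2
Buyer's price increase = d * tax / (b + d)
= 5 * 3 / (2 + 5)
= 15 / 7 = 15/7

15/7


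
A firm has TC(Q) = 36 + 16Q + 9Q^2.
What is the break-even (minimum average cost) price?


AC(Q) = 36/Q + 16 + 9Q
To minimize: dAC/dQ = -36/Q^2 + 9 = 0
Q^2 = 36/9 = 4
Q* = 2
Min AC = 36/2 + 16 + 9*2
Min AC = 18 + 16 + 18 = 52

52


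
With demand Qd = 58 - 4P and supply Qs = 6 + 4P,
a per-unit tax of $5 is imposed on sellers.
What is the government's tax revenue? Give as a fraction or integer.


With tax on sellers, new supply: Qs' = 6 + 4(P - 5)
= 4P - 14
New equilibrium quantity:
Q_new = 22
Tax revenue = tax * Q_new = 5 * 22 = 110

110


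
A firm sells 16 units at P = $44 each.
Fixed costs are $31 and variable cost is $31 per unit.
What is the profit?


Total Revenue = P * Q = 44 * 16 = $704
Total Cost = FC + VC*Q = 31 + 31*16 = $527
Profit = TR - TC = 704 - 527 = $177

$177


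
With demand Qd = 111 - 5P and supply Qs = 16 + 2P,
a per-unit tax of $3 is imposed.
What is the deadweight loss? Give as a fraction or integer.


Pre-tax equilibrium quantity: Q* = 302/7
Post-tax equilibrium quantity: Q_tax = 272/7
Reduction in quantity: Q* - Q_tax = 30/7
DWL = (1/2) * tax * (Q* - Q_tax)
DWL = (1/2) * 3 * 30/7 = 45/7

45/7


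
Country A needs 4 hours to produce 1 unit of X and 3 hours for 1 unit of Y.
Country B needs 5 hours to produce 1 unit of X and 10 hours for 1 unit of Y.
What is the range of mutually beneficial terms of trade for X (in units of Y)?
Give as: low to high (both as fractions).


Opportunity cost of X for Country A = hours_X / hours_Y = 4/3 = 4/3 units of Y
Opportunity cost of X for Country B = hours_X / hours_Y = 5/10 = 1/2 units of Y
Terms of trade must be between the two opportunity costs.
Range: 1/2 to 4/3

1/2 to 4/3


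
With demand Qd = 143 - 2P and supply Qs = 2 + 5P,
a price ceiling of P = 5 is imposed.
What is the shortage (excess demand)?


At P = 5:
Qd = 143 - 2*5 = 133
Qs = 2 + 5*5 = 27
Shortage = Qd - Qs = 133 - 27 = 106

106


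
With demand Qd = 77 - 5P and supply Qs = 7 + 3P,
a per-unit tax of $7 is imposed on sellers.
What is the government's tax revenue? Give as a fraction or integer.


With tax on sellers, new supply: Qs' = 7 + 3(P - 7)
= 3P - 14
New equilibrium quantity:
Q_new = 161/8
Tax revenue = tax * Q_new = 7 * 161/8 = 1127/8

1127/8


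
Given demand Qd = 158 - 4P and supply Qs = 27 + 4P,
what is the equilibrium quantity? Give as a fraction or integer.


First find equilibrium price:
158 - 4P = 27 + 4P
P* = 131/8 = 131/8
Then substitute into demand:
Q* = 158 - 4 * 131/8 = 185/2

185/2


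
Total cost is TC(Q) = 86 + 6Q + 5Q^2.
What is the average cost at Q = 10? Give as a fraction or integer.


TC(10) = 86 + 6*10 + 5*10^2
TC(10) = 86 + 60 + 500 = 646
AC = TC/Q = 646/10 = 323/5

323/5


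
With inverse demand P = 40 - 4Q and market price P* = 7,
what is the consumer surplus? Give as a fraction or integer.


Maximum willingness to pay (at Q=0): P_max = 40
Quantity demanded at P* = 7:
Q* = (40 - 7)/4 = 33/4
CS = (1/2) * Q* * (P_max - P*)
CS = (1/2) * 33/4 * (40 - 7)
CS = (1/2) * 33/4 * 33 = 1089/8

1089/8


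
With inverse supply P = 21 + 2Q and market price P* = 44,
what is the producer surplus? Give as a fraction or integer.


Minimum supply price (at Q=0): P_min = 21
Quantity supplied at P* = 44:
Q* = (44 - 21)/2 = 23/2
PS = (1/2) * Q* * (P* - P_min)
PS = (1/2) * 23/2 * (44 - 21)
PS = (1/2) * 23/2 * 23 = 529/4

529/4


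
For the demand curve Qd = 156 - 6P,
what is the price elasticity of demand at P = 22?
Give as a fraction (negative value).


dQ/dP = -6
At P = 22: Q = 156 - 6*22 = 24
E = (dQ/dP)(P/Q) = (-6)(22/24) = -11/2

-11/2


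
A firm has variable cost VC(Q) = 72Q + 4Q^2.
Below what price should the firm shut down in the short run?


AVC(Q) = VC(Q)/Q = 72 + 4Q
AVC is increasing in Q, so minimum AVC is at Q -> 0+.
Min AVC = 72
The firm should shut down if P < 72.

72


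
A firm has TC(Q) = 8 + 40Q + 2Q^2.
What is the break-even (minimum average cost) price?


AC(Q) = 8/Q + 40 + 2Q
To minimize: dAC/dQ = -8/Q^2 + 2 = 0
Q^2 = 8/2 = 4
Q* = 2
Min AC = 8/2 + 40 + 2*2
Min AC = 4 + 40 + 4 = 48

48


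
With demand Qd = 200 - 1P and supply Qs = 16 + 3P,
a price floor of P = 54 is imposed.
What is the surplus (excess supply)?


At P = 54:
Qd = 200 - 1*54 = 146
Qs = 16 + 3*54 = 178
Surplus = Qs - Qd = 178 - 146 = 32

32


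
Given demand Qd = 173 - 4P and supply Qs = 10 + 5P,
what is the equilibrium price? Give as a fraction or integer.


At equilibrium, Qd = Qs.
173 - 4P = 10 + 5P
173 - 10 = 4P + 5P
163 = 9P
P* = 163/9 = 163/9

163/9


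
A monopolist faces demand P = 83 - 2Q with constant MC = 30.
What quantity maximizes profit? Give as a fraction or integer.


TR = P*Q = (83 - 2Q)Q = 83Q - 2Q^2
MR = dTR/dQ = 83 - 4Q
Set MR = MC:
83 - 4Q = 30
53 = 4Q
Q* = 53/4 = 53/4

53/4


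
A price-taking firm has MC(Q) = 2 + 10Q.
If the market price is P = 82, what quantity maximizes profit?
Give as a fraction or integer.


In perfect competition, profit is maximized where P = MC.
82 = 2 + 10Q
80 = 10Q
Q* = 80/10 = 8

8


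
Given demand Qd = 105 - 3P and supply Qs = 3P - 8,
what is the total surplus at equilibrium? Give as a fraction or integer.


Find equilibrium: 105 - 3P = 3P - 8
105 + 8 = 6P
P* = 113/6 = 113/6
Q* = 3*113/6 - 8 = 97/2
Inverse demand: P = 35 - Q/3, so P_max = 35
Inverse supply: P = 8/3 + Q/3, so P_min = 8/3
CS = (1/2) * 97/2 * (35 - 113/6) = 9409/24
PS = (1/2) * 97/2 * (113/6 - 8/3) = 9409/24
TS = CS + PS = 9409/24 + 9409/24 = 9409/12

9409/12


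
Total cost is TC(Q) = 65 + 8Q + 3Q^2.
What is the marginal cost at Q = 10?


MC = dTC/dQ = 8 + 2*3*Q
At Q = 10:
MC = 8 + 6*10
MC = 8 + 60 = 68

68


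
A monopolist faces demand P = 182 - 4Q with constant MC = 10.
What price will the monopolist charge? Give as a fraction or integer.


MR = 182 - 8Q
Set MR = MC: 182 - 8Q = 10
Q* = 43/2
Substitute into demand:
P* = 182 - 4*43/2 = 96

96


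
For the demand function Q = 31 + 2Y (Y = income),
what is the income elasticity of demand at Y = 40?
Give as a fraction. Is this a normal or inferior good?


dQ/dY = 2
At Y = 40: Q = 31 + 2*40 = 111
Ey = (dQ/dY)(Y/Q) = 2 * 40 / 111 = 80/111
Since Ey > 0, this is a normal good.

80/111 (normal good)


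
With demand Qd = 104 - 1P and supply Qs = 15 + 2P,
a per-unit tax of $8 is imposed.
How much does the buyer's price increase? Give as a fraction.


With a per-unit tax, the buyer's price increase depends on relative slopes.
Supply slope: d = 2, Demand slope: b = 1
Buyer's price increase = d * tax / (b + d)
= 2 * 8 / (1 + 2)
= 16 / 3 = 16/3

16/3


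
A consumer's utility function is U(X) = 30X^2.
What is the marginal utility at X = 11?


MU = dU/dX = 30*2*X^(2-1)
MU = 60*X^1
At X = 11:
MU = 60 * 11^1
MU = 60 * 11 = 660

660


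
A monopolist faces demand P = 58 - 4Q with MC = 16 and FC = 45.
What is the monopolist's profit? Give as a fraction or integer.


MR = MC: 58 - 8Q = 16
Q* = 21/4
P* = 58 - 4*21/4 = 37
Profit = (P* - MC)*Q* - FC
= (37 - 16)*21/4 - 45
= 21*21/4 - 45
= 441/4 - 45 = 261/4

261/4


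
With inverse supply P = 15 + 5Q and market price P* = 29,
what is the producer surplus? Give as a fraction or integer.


Minimum supply price (at Q=0): P_min = 15
Quantity supplied at P* = 29:
Q* = (29 - 15)/5 = 14/5
PS = (1/2) * Q* * (P* - P_min)
PS = (1/2) * 14/5 * (29 - 15)
PS = (1/2) * 14/5 * 14 = 98/5

98/5


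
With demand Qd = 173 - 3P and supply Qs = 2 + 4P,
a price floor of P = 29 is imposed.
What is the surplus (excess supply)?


At P = 29:
Qd = 173 - 3*29 = 86
Qs = 2 + 4*29 = 118
Surplus = Qs - Qd = 118 - 86 = 32

32


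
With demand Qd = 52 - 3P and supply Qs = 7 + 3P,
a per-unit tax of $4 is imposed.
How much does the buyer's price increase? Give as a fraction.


With a per-unit tax, the buyer's price increase depends on relative slopes.
Supply slope: d = 3, Demand slope: b = 3
Buyer's price increase = d * tax / (b + d)
= 3 * 4 / (3 + 3)
= 12 / 6 = 2

2


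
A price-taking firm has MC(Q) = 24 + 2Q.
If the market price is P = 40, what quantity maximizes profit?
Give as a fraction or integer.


In perfect competition, profit is maximized where P = MC.
40 = 24 + 2Q
16 = 2Q
Q* = 16/2 = 8

8


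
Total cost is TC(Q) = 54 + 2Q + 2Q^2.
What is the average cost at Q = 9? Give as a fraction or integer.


TC(9) = 54 + 2*9 + 2*9^2
TC(9) = 54 + 18 + 162 = 234
AC = TC/Q = 234/9 = 26

26


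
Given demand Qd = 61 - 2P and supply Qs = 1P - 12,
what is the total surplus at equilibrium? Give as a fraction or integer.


Find equilibrium: 61 - 2P = 1P - 12
61 + 12 = 3P
P* = 73/3 = 73/3
Q* = 1*73/3 - 12 = 37/3
Inverse demand: P = 61/2 - Q/2, so P_max = 61/2
Inverse supply: P = 12 + Q/1, so P_min = 12
CS = (1/2) * 37/3 * (61/2 - 73/3) = 1369/36
PS = (1/2) * 37/3 * (73/3 - 12) = 1369/18
TS = CS + PS = 1369/36 + 1369/18 = 1369/12

1369/12


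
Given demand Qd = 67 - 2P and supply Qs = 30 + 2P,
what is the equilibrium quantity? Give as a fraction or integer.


First find equilibrium price:
67 - 2P = 30 + 2P
P* = 37/4 = 37/4
Then substitute into demand:
Q* = 67 - 2 * 37/4 = 97/2

97/2


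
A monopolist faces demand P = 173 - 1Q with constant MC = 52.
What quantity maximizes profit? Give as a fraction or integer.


TR = P*Q = (173 - 1Q)Q = 173Q - 1Q^2
MR = dTR/dQ = 173 - 2Q
Set MR = MC:
173 - 2Q = 52
121 = 2Q
Q* = 121/2 = 121/2

121/2


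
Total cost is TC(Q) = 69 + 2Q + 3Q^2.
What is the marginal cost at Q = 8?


MC = dTC/dQ = 2 + 2*3*Q
At Q = 8:
MC = 2 + 6*8
MC = 2 + 48 = 50

50


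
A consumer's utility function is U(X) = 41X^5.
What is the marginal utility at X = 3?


MU = dU/dX = 41*5*X^(5-1)
MU = 205*X^4
At X = 3:
MU = 205 * 3^4
MU = 205 * 81 = 16605

16605


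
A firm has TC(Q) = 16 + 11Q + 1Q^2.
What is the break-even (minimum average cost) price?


AC(Q) = 16/Q + 11 + 1Q
To minimize: dAC/dQ = -16/Q^2 + 1 = 0
Q^2 = 16/1 = 16
Q* = 4
Min AC = 16/4 + 11 + 1*4
Min AC = 4 + 11 + 4 = 19

19


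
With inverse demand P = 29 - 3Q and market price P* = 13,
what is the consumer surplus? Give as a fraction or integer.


Maximum willingness to pay (at Q=0): P_max = 29
Quantity demanded at P* = 13:
Q* = (29 - 13)/3 = 16/3
CS = (1/2) * Q* * (P_max - P*)
CS = (1/2) * 16/3 * (29 - 13)
CS = (1/2) * 16/3 * 16 = 128/3

128/3


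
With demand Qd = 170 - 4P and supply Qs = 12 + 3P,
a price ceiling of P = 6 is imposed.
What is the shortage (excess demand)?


At P = 6:
Qd = 170 - 4*6 = 146
Qs = 12 + 3*6 = 30
Shortage = Qd - Qs = 146 - 30 = 116

116


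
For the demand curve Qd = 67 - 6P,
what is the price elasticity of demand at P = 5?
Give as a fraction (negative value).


dQ/dP = -6
At P = 5: Q = 67 - 6*5 = 37
E = (dQ/dP)(P/Q) = (-6)(5/37) = -30/37

-30/37


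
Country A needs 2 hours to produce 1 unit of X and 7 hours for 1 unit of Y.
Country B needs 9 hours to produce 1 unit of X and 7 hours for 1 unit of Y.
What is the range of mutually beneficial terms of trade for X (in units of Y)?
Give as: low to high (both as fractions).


Opportunity cost of X for Country A = hours_X / hours_Y = 2/7 = 2/7 units of Y
Opportunity cost of X for Country B = hours_X / hours_Y = 9/7 = 9/7 units of Y
Terms of trade must be between the two opportunity costs.
Range: 2/7 to 9/7

2/7 to 9/7


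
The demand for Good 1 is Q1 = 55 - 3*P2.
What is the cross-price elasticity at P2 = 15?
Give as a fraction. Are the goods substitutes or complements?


dQ1/dP2 = -3
At P2 = 15: Q1 = 55 - 3*15 = 10
Exy = (dQ1/dP2)(P2/Q1) = -3 * 15 / 10 = -9/2
Since Exy < 0, the goods are complements.

-9/2 (complements)


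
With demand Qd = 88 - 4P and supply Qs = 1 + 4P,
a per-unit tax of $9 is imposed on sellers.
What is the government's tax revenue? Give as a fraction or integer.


With tax on sellers, new supply: Qs' = 1 + 4(P - 9)
= 4P - 35
New equilibrium quantity:
Q_new = 53/2
Tax revenue = tax * Q_new = 9 * 53/2 = 477/2

477/2


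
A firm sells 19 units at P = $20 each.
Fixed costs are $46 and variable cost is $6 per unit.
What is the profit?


Total Revenue = P * Q = 20 * 19 = $380
Total Cost = FC + VC*Q = 46 + 6*19 = $160
Profit = TR - TC = 380 - 160 = $220

$220


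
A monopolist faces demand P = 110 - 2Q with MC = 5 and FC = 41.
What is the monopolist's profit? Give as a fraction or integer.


MR = MC: 110 - 4Q = 5
Q* = 105/4
P* = 110 - 2*105/4 = 115/2
Profit = (P* - MC)*Q* - FC
= (115/2 - 5)*105/4 - 41
= 105/2*105/4 - 41
= 11025/8 - 41 = 10697/8

10697/8


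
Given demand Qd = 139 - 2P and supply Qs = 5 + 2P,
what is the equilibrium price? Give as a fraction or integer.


At equilibrium, Qd = Qs.
139 - 2P = 5 + 2P
139 - 5 = 2P + 2P
134 = 4P
P* = 134/4 = 67/2

67/2


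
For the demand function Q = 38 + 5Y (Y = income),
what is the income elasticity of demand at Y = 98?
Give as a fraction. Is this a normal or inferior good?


dQ/dY = 5
At Y = 98: Q = 38 + 5*98 = 528
Ey = (dQ/dY)(Y/Q) = 5 * 98 / 528 = 245/264
Since Ey > 0, this is a normal good.

245/264 (normal good)


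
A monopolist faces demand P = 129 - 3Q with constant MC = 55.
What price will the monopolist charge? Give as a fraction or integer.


MR = 129 - 6Q
Set MR = MC: 129 - 6Q = 55
Q* = 37/3
Substitute into demand:
P* = 129 - 3*37/3 = 92

92


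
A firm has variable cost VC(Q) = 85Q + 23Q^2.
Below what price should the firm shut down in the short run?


AVC(Q) = VC(Q)/Q = 85 + 23Q
AVC is increasing in Q, so minimum AVC is at Q -> 0+.
Min AVC = 85
The firm should shut down if P < 85.

85


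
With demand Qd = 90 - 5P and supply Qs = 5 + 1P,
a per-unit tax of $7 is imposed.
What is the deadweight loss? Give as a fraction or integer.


Pre-tax equilibrium quantity: Q* = 115/6
Post-tax equilibrium quantity: Q_tax = 40/3
Reduction in quantity: Q* - Q_tax = 35/6
DWL = (1/2) * tax * (Q* - Q_tax)
DWL = (1/2) * 7 * 35/6 = 245/12

245/12
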